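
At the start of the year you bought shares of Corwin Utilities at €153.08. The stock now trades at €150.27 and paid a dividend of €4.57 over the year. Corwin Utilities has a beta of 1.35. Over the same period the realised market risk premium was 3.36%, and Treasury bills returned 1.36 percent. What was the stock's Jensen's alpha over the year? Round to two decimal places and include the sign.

-4.75%

Realised HPR = (P1 + D1 − P0) / P0 = (150.27 + 4.57 − 153.08) / 153.08 = 1.76 / 153.08 = 1.1497%
CAPM required = R_f + β·MRP = 1.36% + 1.35 × 3.36% = 5.8960%
α = realised − required = 1.1497% − 5.8960% = -4.75%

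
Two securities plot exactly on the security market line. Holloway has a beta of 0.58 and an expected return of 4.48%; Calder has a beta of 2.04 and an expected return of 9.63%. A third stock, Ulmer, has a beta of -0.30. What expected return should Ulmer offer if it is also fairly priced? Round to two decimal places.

1.38%

MRP (SML slope) = (9.63% − 4.48%) / (2.04 − 0.58) = 5.15% / 1.46 = 3.5274%
R_f (intercept) = 4.48% − 0.58 × 3.5274% = 2.4341%
E(R_Ulmer) = R_f + β × MRP = 2.4341% + -0.30 × 3.5274% = 1.38%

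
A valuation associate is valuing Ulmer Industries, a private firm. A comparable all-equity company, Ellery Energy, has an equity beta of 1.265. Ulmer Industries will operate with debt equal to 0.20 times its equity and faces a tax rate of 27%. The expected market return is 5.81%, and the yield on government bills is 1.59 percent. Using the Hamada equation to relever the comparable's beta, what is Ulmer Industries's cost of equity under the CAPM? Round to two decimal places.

β_L = β_U × [1 + (1 − t)(D/E)] = 1.265 × [1 + (1 − 0.27) × 0.20]
    = 1.265 × [1 + 0.73 × 0.20] = 1.265 × 1.1460 = 1.4497
MRP = 5.81% − 1.59% = 4.22%
E(R) = R_f + β_L × MRP = 1.59% + 1.4497 × 4.22% = 7.71%

7.71%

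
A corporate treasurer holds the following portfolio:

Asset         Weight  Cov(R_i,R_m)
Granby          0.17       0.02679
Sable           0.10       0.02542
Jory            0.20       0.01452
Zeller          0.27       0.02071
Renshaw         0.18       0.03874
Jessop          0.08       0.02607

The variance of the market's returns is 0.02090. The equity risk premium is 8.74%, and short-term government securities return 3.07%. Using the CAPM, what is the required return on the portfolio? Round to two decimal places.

β_Granby = 0.02679 / 0.02090 = 1.2818
β_Sable = 0.02542 / 0.02090 = 1.2163
β_Jory = 0.01452 / 0.02090 = 0.6947
β_Zeller = 0.02071 / 0.02090 = 0.9909
β_Renshaw = 0.03874 / 0.02090 = 1.8536
β_Jessop = 0.02607 / 0.02090 = 1.2474
β_P = Σ w_i β_i = 0.17×1.2818 + 0.10×1.2163 + 0.20×0.6947 + 0.27×0.9909 + 0.18×1.8536 + 0.08×1.2474 = 1.1795
E(R_P) = R_f + β_P × MRP = 3.07% + 1.1795 × 8.74% = 13.38%

13.38%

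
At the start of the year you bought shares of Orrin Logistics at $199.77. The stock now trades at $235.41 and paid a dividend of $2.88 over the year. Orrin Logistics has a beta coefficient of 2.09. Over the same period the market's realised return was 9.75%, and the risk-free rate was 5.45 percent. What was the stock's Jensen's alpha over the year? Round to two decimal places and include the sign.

+4.85%

Realised HPR = (P1 + D1 − P0) / P0 = (235.41 + 2.88 − 199.77) / 199.77 = 38.52 / 199.77 = 19.2822%
MRP = 9.75% − 5.45% = 4.30%
CAPM required = R_f + β·MRP = 5.45% + 2.09 × 4.30% = 14.4370%
α = realised − required = 19.2822% − 14.4370% = +4.85%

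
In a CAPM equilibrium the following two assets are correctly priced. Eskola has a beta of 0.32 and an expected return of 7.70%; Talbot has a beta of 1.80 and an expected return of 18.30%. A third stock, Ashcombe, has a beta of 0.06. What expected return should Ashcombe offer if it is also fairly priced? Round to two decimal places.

MRP (SML slope) = (18.30% − 7.70%) / (1.80 − 0.32) = 10.60% / 1.48 = 7.1622%
R_f (intercept) = 7.70% − 0.32 × 7.1622% = 5.4081%
E(R_Ashcombe) = R_f + β × MRP = 5.4081% + 0.06 × 7.1622% = 5.84%

5.84%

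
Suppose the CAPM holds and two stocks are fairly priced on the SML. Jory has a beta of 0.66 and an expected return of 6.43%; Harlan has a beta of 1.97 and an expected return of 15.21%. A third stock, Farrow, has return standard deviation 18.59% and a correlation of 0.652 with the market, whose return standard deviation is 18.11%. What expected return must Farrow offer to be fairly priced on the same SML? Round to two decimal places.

MRP = (15.21% − 6.43%) / (1.97 − 0.66) = 6.7023%
R_f = 6.43% − 0.66 × 6.7023% = 2.0065%
β_Farrow = ρ·σ_i/σ_m = 0.652 × 18.59 / 18.11 = 0.6693
E(R_Farrow) = R_f + β × MRP = 2.0065% + 0.6693 × 6.7023% = 6.49%

6.49%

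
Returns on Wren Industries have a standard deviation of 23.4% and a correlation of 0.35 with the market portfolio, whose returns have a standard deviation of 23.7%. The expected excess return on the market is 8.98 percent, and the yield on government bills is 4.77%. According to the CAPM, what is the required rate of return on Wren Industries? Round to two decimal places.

7.87%

β = ρ × σ_i / σ_m = 0.35 × 23.4% / 23.7% = 0.3456
E(R) = 4.77% + 0.3456 × 8.98% = 7.87%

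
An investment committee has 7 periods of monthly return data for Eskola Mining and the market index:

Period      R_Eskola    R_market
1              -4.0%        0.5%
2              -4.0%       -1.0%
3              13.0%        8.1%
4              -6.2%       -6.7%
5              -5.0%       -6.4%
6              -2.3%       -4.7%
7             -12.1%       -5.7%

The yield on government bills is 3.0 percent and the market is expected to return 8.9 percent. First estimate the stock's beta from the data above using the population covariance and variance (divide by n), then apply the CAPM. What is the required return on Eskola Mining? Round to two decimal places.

10.37%

Mean R_i = (-4.0 − 4.0 + 13.0 − 6.2 − 5.0 − 2.3 − 12.1) / 7 = -2.9429%
Mean R_m = (0.5 − 1.0 + 8.1 − 6.7 − 6.4 − 4.7 − 5.7) / 7 = -2.2714%
Σ(R_i − R̄_i)(R_m − R̄_m) = 213.8286  ⇒  Cov = 213.8286 / 7 = 30.5469
Σ(R_m − R̄_m)² = 171.1743  ⇒  Var(R_m) = 171.1743 / 7 = 24.4535
β = Cov / Var(R_m) = 30.5469 / 24.4535 = 1.2492
MRP = 8.9% − 3.0% = 5.90%
E(R) = R_f + β × MRP = 3.0% + 1.2492 × 5.9% = 10.37%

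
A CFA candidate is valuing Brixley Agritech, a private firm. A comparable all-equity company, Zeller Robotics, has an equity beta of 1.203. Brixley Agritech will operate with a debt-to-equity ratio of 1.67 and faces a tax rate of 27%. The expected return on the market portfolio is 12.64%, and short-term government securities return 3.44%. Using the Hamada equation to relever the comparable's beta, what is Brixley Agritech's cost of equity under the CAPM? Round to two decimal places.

β_L = β_U × [1 + (1 − t)(D/E)] = 1.203 × [1 + (1 − 0.27) × 1.67]
    = 1.203 × [1 + 0.73 × 1.67] = 1.203 × 2.2191 = 2.6696
MRP = 12.64% − 3.44% = 9.20%
E(R) = R_f + β_L × MRP = 3.44% + 2.6696 × 9.20% = 28.00%

28.00%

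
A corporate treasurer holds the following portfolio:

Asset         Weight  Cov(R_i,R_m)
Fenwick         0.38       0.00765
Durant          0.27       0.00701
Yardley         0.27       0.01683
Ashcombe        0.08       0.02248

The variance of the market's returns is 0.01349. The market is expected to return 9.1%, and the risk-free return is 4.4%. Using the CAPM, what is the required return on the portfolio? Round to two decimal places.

8.28%

β_Fenwick = 0.00765 / 0.01349 = 0.5671
β_Durant = 0.00701 / 0.01349 = 0.5196
β_Yardley = 0.01683 / 0.01349 = 1.2476
β_Ashcombe = 0.02248 / 0.01349 = 1.6664
β_P = Σ w_i β_i = 0.38×0.5671 + 0.27×0.5196 + 0.27×1.2476 + 0.08×1.6664 = 0.8260
MRP = 9.1% − 4.4% = 4.70%
E(R_P) = R_f + β_P × MRP = 4.4% + 0.8260 × 4.7% = 8.28%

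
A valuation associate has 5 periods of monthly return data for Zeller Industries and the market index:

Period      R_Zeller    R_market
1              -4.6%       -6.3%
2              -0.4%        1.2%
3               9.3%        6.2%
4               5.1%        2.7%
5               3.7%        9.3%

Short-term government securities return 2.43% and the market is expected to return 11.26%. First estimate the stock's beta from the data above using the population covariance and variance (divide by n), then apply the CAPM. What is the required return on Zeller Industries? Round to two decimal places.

8.78%

Mean R_i = (-4.6 − 0.4 + 9.3 + 5.1 + 3.7) / 5 = 2.6200%
Mean R_m = (-6.3 + 1.2 + 6.2 + 2.7 + 9.3) / 5 = 2.6200%
Σ(R_i − R̄_i)(R_m − R̄_m) = 100.0180  ⇒  Cov = 100.0180 / 5 = 20.0036
Σ(R_m − R̄_m)² = 139.0280  ⇒  Var(R_m) = 139.0280 / 5 = 27.8056
β = Cov / Var(R_m) = 20.0036 / 27.8056 = 0.7194
MRP = 11.26% − 2.43% = 8.83%
E(R) = R_f + β × MRP = 2.43% + 0.7194 × 8.83% = 8.78%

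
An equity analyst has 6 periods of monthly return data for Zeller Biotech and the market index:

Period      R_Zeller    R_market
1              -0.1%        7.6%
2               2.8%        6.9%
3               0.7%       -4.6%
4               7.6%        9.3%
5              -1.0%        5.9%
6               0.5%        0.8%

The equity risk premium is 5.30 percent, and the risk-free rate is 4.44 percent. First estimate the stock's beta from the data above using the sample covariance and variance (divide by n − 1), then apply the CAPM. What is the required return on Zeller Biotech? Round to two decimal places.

Mean R_i = (-0.1 + 2.8 + 0.7 + 7.6 − 1.0 + 0.5) / 6 = 1.7500%
Mean R_m = (7.6 + 6.9 − 4.6 + 9.3 + 5.9 + 0.8) / 6 = 4.3167%
Σ(R_i − R̄_i)(R_m − R̄_m) = 35.1950  ⇒  Cov = 35.1950 / 5 = 7.0390
Σ(R_m − R̄_m)² = 136.6683  ⇒  Var(R_m) = 136.6683 / 5 = 27.3337
β = Cov / Var(R_m) = 7.0390 / 27.3337 = 0.2575
E(R) = R_f + β × MRP = 4.44% + 0.2575 × 5.30% = 5.80%

5.80%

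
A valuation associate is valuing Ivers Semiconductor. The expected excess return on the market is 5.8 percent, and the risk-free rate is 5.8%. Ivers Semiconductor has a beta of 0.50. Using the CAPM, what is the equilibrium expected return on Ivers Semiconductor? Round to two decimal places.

8.70%

E(R) = R_f + β × MRP = 5.8% + 0.50 × 5.8% = 8.70%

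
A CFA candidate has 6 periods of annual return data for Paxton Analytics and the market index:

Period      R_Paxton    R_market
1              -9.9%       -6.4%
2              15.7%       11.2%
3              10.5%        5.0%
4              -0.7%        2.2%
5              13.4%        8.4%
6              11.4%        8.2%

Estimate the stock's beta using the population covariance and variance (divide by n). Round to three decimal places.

1.536

Mean R_i = (-9.9 + 15.7 + 10.5 − 0.7 + 13.4 + 11.4) / 6 = 6.7333%
Mean R_m = (-6.4 + 11.2 + 5.0 + 2.2 + 8.4 + 8.2) / 6 = 4.7667%
Σ(R_i − R̄_i)(R_m − R̄_m) = 303.6267  ⇒  Cov = 303.6267 / 6 = 50.6045
Σ(R_m − R̄_m)² = 197.7133  ⇒  Var(R_m) = 197.7133 / 6 = 32.9522
β = Cov / Var(R_m) = 50.6045 / 32.9522 = 1.5357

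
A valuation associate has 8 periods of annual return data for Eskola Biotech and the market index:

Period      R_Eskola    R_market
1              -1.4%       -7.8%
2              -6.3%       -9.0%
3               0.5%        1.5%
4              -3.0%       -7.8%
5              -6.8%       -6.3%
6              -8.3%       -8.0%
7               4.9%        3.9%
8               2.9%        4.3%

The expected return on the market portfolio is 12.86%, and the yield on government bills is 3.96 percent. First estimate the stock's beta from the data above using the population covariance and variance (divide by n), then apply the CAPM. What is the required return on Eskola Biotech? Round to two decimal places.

10.33%

Mean R_i = (-1.4 − 6.3 + 0.5 − 3.0 − 6.8 − 8.3 + 4.9 + 2.9) / 8 = -2.1875%
Mean R_m = (-7.8 − 9.0 + 1.5 − 7.8 − 6.3 − 8.0 + 3.9 + 4.3) / 8 = -3.6500%
Σ(R_i − R̄_i)(R_m − R̄_m) = 168.7150  ⇒  Cov = 168.7150 / 8 = 21.0894
Σ(R_m − R̄_m)² = 235.7400  ⇒  Var(R_m) = 235.7400 / 8 = 29.4675
β = Cov / Var(R_m) = 21.0894 / 29.4675 = 0.7157
MRP = 12.86% − 3.96% = 8.90%
E(R) = R_f + β × MRP = 3.96% + 0.7157 × 8.90% = 10.33%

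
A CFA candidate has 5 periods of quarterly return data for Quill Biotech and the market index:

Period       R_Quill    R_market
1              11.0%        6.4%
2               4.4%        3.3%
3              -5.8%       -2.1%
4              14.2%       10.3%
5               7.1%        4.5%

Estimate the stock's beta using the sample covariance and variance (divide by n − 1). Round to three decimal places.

Mean R_i = (11.0 + 4.4 − 5.8 + 14.2 + 7.1) / 5 = 6.1800%
Mean R_m = (6.4 + 3.3 − 2.1 + 10.3 + 4.5) / 5 = 4.4800%
Σ(R_i − R̄_i)(R_m − R̄_m) = 136.8780  ⇒  Cov = 136.8780 / 4 = 34.2195
Σ(R_m − R̄_m)² = 82.2480  ⇒  Var(R_m) = 82.2480 / 4 = 20.5620
β = Cov / Var(R_m) = 34.2195 / 20.5620 = 1.6642

1.664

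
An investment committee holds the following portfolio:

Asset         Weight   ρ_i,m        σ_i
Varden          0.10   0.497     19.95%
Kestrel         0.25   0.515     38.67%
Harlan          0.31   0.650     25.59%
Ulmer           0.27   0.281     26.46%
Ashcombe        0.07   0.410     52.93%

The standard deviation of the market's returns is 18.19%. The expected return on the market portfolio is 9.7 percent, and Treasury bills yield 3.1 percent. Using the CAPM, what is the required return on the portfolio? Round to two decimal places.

8.42%

β_Varden = 0.497 × 19.95% / 18.19% = 0.5451
β_Kestrel = 0.515 × 38.67% / 18.19% = 1.0948
β_Harlan = 0.650 × 25.59% / 18.19% = 0.9144
β_Ulmer = 0.281 × 26.46% / 18.19% = 0.4088
β_Ashcombe = 0.410 × 52.93% / 18.19% = 1.1930
β_P = Σ w_i β_i = 0.10×0.5451 + 0.25×1.0948 + 0.31×0.9144 + 0.27×0.4088 + 0.07×1.1930 = 0.8056
MRP = 9.7% − 3.1% = 6.60%
E(R_P) = R_f + β_P × MRP = 3.1% + 0.8056 × 6.6% = 8.42%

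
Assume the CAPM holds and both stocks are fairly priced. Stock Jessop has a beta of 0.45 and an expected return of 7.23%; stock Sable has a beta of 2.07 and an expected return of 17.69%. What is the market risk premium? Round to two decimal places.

Both satisfy E(R) = R_f + β·MRP, so the slope of the SML is
MRP = (17.69% − 7.23%) / (2.07 − 0.45) = 10.46% / 1.62 = 6.4568%

6.46%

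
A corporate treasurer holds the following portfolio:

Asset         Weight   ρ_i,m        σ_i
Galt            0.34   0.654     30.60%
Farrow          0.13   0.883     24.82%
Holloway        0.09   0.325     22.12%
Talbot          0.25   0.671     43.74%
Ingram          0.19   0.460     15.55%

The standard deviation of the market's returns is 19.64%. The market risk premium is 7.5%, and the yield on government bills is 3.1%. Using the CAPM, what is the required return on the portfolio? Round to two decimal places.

10.35%

β_Galt = 0.654 × 30.60% / 19.64% = 1.0190
β_Farrow = 0.883 × 24.82% / 19.64% = 1.1159
β_Holloway = 0.325 × 22.12% / 19.64% = 0.3660
β_Talbot = 0.671 × 43.74% / 19.64% = 1.4944
β_Ingram = 0.460 × 15.55% / 19.64% = 0.3642
β_P = Σ w_i β_i = 0.34×1.0190 + 0.13×1.1159 + 0.09×0.3660 + 0.25×1.4944 + 0.19×0.3642 = 0.9673
E(R_P) = R_f + β_P × MRP = 3.1% + 0.9673 × 7.5% = 10.35%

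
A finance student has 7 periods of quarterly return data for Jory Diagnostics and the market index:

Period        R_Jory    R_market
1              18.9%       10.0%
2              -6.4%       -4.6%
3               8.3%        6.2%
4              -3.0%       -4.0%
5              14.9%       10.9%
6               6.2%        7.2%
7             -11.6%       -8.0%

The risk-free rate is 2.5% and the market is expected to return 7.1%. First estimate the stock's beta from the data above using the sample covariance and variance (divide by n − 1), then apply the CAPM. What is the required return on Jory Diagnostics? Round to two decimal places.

Mean R_i = (18.9 − 6.4 + 8.3 − 3.0 + 14.9 + 6.2 − 11.6) / 7 = 3.9000%
Mean R_m = (10.0 − 4.6 + 6.2 − 4.0 + 10.9 + 7.2 − 8.0) / 7 = 2.5286%
Σ(R_i − R̄_i)(R_m − R̄_m) = 512.7200  ⇒  Cov = 512.7200 / 6 = 85.4533
Σ(R_m − R̄_m)² = 365.4943  ⇒  Var(R_m) = 365.4943 / 6 = 60.9157
β = Cov / Var(R_m) = 85.4533 / 60.9157 = 1.4028
MRP = 7.1% − 2.5% = 4.60%
E(R) = R_f + β × MRP = 2.5% + 1.4028 × 4.6% = 8.95%

8.95%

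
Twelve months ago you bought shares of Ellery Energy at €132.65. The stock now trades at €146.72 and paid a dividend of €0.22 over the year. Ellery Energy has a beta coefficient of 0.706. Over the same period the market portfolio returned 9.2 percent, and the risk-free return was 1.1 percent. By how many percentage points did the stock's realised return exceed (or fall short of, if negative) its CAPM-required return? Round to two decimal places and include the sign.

+3.95%

Realised HPR = (P1 + D1 − P0) / P0 = (146.72 + 0.22 − 132.65) / 132.65 = 14.29 / 132.65 = 10.7727%
MRP = 9.2% − 1.1% = 8.10%
CAPM required = R_f + β·MRP = 1.1% + 0.706 × 8.1% = 6.8186%
α = realised − required = 10.7727% − 6.8186% = +3.95%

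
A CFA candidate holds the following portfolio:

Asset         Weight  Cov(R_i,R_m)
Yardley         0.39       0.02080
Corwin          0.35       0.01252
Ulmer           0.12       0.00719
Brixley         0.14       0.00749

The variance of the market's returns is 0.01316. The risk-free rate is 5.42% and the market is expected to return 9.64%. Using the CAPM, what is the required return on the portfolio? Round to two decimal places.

β_Yardley = 0.02080 / 0.01316 = 1.5805
β_Corwin = 0.01252 / 0.01316 = 0.9514
β_Ulmer = 0.00719 / 0.01316 = 0.5464
β_Brixley = 0.00749 / 0.01316 = 0.5691
β_P = Σ w_i β_i = 0.39×1.5805 + 0.35×0.9514 + 0.12×0.5464 + 0.14×0.5691 = 1.0946
MRP = 9.64% − 5.42% = 4.22%
E(R_P) = R_f + β_P × MRP = 5.42% + 1.0946 × 4.22% = 10.04%

10.04%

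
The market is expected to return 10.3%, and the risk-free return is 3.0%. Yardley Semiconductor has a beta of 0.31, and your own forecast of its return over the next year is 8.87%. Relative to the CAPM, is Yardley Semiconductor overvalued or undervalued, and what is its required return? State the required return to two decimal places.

MRP = 10.3% − 3.0% = 7.30%
Required return = R_f + β·MRP = 3.0% + 0.31 × 7.3% = 5.26%
Forecast 8.87% > required 5.26% → the stock plots above the SML → undervalued.

Undervalued; required return 5.26%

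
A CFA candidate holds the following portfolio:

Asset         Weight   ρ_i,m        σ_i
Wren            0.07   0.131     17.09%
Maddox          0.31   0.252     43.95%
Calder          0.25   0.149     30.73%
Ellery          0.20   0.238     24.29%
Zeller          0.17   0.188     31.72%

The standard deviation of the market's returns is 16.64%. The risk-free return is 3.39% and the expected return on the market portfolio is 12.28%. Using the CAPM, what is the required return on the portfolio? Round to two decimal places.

7.08%

β_Wren = 0.131 × 17.09% / 16.64% = 0.1345
β_Maddox = 0.252 × 43.95% / 16.64% = 0.6656
β_Calder = 0.149 × 30.73% / 16.64% = 0.2752
β_Ellery = 0.238 × 24.29% / 16.64% = 0.3474
β_Zeller = 0.188 × 31.72% / 16.64% = 0.3584
β_P = Σ w_i β_i = 0.07×0.1345 + 0.31×0.6656 + 0.25×0.2752 + 0.20×0.3474 + 0.17×0.3584 = 0.4150
MRP = 12.28% − 3.39% = 8.89%
E(R_P) = R_f + β_P × MRP = 3.39% + 0.4150 × 8.89% = 7.08%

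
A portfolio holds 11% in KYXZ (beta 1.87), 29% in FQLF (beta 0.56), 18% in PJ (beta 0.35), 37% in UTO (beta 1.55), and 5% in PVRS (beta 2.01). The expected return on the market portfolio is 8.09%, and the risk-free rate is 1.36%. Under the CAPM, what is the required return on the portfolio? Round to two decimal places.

β_P = Σ w_i β_i = 0.11×1.87 + 0.29×0.56 + 0.18×0.35 + 0.37×1.55 + 0.05×2.01 = 1.1051
MRP = 8.09% − 1.36% = 6.73%
E(R_P) = R_f + β_P × MRP = 1.36% + 1.1051 × 6.73% = 8.80%

8.80%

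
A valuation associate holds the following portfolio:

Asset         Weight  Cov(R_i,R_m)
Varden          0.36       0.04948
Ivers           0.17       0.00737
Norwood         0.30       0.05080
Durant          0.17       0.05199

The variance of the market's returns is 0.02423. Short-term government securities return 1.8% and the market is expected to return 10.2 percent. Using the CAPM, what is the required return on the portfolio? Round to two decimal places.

β_Varden = 0.04948 / 0.02423 = 2.0421
β_Ivers = 0.00737 / 0.02423 = 0.3042
β_Norwood = 0.05080 / 0.02423 = 2.0966
β_Durant = 0.05199 / 0.02423 = 2.1457
β_P = Σ w_i β_i = 0.36×2.0421 + 0.17×0.3042 + 0.30×2.0966 + 0.17×2.1457 = 1.7806
MRP = 10.2% − 1.8% = 8.40%
E(R_P) = R_f + β_P × MRP = 1.8% + 1.7806 × 8.4% = 16.76%

16.76%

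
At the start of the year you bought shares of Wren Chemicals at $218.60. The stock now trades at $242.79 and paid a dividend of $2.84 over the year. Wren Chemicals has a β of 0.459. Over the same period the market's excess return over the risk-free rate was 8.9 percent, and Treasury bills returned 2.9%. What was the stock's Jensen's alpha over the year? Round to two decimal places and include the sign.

Realised HPR = (P1 + D1 − P0) / P0 = (242.79 + 2.84 − 218.60) / 218.60 = 27.03 / 218.60 = 12.3651%
CAPM required = R_f + β·MRP = 2.9% + 0.459 × 8.9% = 6.9851%
α = realised − required = 12.3651% − 6.9851% = +5.38%

+5.38%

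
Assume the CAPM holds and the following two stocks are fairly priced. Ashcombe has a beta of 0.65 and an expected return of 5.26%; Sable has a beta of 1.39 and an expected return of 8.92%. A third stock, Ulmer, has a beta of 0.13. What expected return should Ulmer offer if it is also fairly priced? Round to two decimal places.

MRP (SML slope) = (8.92% − 5.26%) / (1.39 − 0.65) = 3.66% / 0.74 = 4.9459%
R_f (intercept) = 5.26% − 0.65 × 4.9459% = 2.0452%
E(R_Ulmer) = R_f + β × MRP = 2.0452% + 0.13 × 4.9459% = 2.69%

2.69%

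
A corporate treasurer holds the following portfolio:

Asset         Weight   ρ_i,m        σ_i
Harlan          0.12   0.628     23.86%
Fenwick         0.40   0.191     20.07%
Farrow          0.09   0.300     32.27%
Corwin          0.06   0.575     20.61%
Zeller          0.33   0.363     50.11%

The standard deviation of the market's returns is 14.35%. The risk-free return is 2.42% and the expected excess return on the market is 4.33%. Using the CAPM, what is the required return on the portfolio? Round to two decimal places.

5.71%

β_Harlan = 0.628 × 23.86% / 14.35% = 1.0442
β_Fenwick = 0.191 × 20.07% / 14.35% = 0.2671
β_Farrow = 0.300 × 32.27% / 14.35% = 0.6746
β_Corwin = 0.575 × 20.61% / 14.35% = 0.8258
β_Zeller = 0.363 × 50.11% / 14.35% = 1.2676
β_P = Σ w_i β_i = 0.12×1.0442 + 0.40×0.2671 + 0.09×0.6746 + 0.06×0.8258 + 0.33×1.2676 = 0.7607
E(R_P) = R_f + β_P × MRP = 2.42% + 0.7607 × 4.33% = 5.71%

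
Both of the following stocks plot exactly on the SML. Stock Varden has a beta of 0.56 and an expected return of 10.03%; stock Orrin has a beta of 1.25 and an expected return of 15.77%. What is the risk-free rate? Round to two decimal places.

Both satisfy E(R) = R_f + β·MRP, so the slope of the SML is
MRP = (15.77% − 10.03%) / (1.25 − 0.56) = 5.74% / 0.69 = 8.3188%
R_f = E(R_Varden) − β_Varden·MRP = 10.03% − 0.56 × 8.3188% = 5.3715%

5.37%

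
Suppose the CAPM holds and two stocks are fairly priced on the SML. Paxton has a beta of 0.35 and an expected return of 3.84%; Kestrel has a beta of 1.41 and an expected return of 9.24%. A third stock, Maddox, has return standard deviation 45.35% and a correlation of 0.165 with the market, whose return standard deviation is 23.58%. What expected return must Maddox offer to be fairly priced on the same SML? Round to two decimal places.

3.67%

MRP = (9.24% − 3.84%) / (1.41 − 0.35) = 5.0943%
R_f = 3.84% − 0.35 × 5.0943% = 2.0570%
β_Maddox = ρ·σ_i/σ_m = 0.165 × 45.35 / 23.58 = 0.3173
E(R_Maddox) = R_f + β × MRP = 2.0570% + 0.3173 × 5.0943% = 3.67%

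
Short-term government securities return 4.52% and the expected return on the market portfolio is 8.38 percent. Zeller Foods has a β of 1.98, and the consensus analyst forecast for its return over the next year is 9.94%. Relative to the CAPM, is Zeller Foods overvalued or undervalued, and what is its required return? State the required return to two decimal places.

Overvalued; required return 12.16%

MRP = 8.38% − 4.52% = 3.86%
Required return = R_f + β·MRP = 4.52% + 1.98 × 3.86% = 12.16%
Forecast 9.94% < required 12.16% → the stock plots below the SML → overvalued.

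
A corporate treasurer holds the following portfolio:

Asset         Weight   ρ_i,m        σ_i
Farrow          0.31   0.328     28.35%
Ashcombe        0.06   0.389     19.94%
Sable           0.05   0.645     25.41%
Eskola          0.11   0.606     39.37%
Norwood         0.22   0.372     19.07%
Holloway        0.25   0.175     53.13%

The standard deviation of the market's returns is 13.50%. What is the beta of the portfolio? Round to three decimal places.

0.791

β_Farrow = 0.328 × 28.35% / 13.50% = 0.6888
β_Ashcombe = 0.389 × 19.94% / 13.50% = 0.5746
β_Sable = 0.645 × 25.41% / 13.50% = 1.2140
β_Eskola = 0.606 × 39.37% / 13.50% = 1.7673
β_Norwood = 0.372 × 19.07% / 13.50% = 0.5255
β_Holloway = 0.175 × 53.13% / 13.50% = 0.6887
β_P = Σ w_i β_i = 0.31×0.6888 + 0.06×0.5746 + 0.05×1.2140 + 0.11×1.7673 + 0.22×0.5255 + 0.25×0.6887 = 0.7909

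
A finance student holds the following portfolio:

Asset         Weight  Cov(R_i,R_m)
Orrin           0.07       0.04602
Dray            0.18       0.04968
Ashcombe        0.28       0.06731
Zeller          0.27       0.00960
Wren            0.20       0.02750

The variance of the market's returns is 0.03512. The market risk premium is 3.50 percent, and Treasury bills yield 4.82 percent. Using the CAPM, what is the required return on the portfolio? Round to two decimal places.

β_Orrin = 0.04602 / 0.03512 = 1.3104
β_Dray = 0.04968 / 0.03512 = 1.4146
β_Ashcombe = 0.06731 / 0.03512 = 1.9166
β_Zeller = 0.00960 / 0.03512 = 0.2733
β_Wren = 0.02750 / 0.03512 = 0.7830
β_P = Σ w_i β_i = 0.07×1.3104 + 0.18×1.4146 + 0.28×1.9166 + 0.27×0.2733 + 0.20×0.7830 = 1.1134
E(R_P) = R_f + β_P × MRP = 4.82% + 1.1134 × 3.50% = 8.72%

8.72%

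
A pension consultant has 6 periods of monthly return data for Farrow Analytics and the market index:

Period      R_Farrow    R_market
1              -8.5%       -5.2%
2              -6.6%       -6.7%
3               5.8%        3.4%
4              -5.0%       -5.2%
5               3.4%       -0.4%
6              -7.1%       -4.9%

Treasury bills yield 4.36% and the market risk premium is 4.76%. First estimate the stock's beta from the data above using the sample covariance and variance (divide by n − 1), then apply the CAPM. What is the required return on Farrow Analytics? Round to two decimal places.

Mean R_i = (-8.5 − 6.6 + 5.8 − 5.0 + 3.4 − 7.1) / 6 = -3.0000%
Mean R_m = (-5.2 − 6.7 + 3.4 − 5.2 − 0.4 − 4.9) / 6 = -3.1667%
Σ(R_i − R̄_i)(R_m − R̄_m) = 110.5700  ⇒  Cov = 110.5700 / 5 = 22.1140
Σ(R_m − R̄_m)² = 74.5333  ⇒  Var(R_m) = 74.5333 / 5 = 14.9067
β = Cov / Var(R_m) = 22.1140 / 14.9067 = 1.4835
E(R) = R_f + β × MRP = 4.36% + 1.4835 × 4.76% = 11.42%

11.42%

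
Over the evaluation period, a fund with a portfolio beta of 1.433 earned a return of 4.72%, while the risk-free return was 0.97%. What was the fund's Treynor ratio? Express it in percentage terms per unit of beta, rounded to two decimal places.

2.62%

Treynor = (R_P − R_f) / β_P = (4.72% − 0.97%) / 1.4330 = 3.75% / 1.4330 = 2.62%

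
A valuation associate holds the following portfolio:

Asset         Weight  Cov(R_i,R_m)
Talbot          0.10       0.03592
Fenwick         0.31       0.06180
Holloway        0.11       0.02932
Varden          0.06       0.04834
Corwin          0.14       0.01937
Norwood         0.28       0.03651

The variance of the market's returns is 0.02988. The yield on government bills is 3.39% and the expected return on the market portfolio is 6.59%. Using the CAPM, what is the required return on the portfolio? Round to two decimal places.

β_Talbot = 0.03592 / 0.02988 = 1.2021
β_Fenwick = 0.06180 / 0.02988 = 2.0683
β_Holloway = 0.02932 / 0.02988 = 0.9813
β_Varden = 0.04834 / 0.02988 = 1.6178
β_Corwin = 0.01937 / 0.02988 = 0.6483
β_Norwood = 0.03651 / 0.02988 = 1.2219
β_P = Σ w_i β_i = 0.10×1.2021 + 0.31×2.0683 + 0.11×0.9813 + 0.06×1.6178 + 0.14×0.6483 + 0.28×1.2219 = 1.3993
MRP = 6.59% − 3.39% = 3.20%
E(R_P) = R_f + β_P × MRP = 3.39% + 1.3993 × 3.20% = 7.87%

7.87%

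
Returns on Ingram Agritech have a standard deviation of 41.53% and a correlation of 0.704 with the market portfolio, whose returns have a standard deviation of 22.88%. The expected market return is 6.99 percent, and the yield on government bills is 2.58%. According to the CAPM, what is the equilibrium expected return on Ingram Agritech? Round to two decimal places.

8.22%

β = ρ × σ_i / σ_m = 0.704 × 41.53% / 22.88% = 1.2778
MRP = 6.99% − 2.58% = 4.41%
E(R) = 2.58% + 1.2778 × 4.41% = 8.22%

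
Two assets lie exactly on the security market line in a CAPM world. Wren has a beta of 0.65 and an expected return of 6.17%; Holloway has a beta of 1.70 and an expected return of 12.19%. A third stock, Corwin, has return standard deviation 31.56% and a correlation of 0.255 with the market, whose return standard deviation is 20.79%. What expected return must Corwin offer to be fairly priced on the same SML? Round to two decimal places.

4.66%

MRP = (12.19% − 6.17%) / (1.70 − 0.65) = 5.7333%
R_f = 6.17% − 0.65 × 5.7333% = 2.4434%
β_Corwin = ρ·σ_i/σ_m = 0.255 × 31.56 / 20.79 = 0.3871
E(R_Corwin) = R_f + β × MRP = 2.4434% + 0.3871 × 5.7333% = 4.66%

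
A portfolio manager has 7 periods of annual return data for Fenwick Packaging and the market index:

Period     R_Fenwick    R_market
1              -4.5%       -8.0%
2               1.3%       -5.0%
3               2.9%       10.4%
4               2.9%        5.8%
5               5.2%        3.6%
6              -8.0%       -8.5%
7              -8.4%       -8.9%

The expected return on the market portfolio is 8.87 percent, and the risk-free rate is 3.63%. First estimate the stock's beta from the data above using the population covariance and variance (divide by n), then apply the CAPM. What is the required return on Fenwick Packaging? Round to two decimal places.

6.74%

Mean R_i = (-4.5 + 1.3 + 2.9 + 2.9 + 5.2 − 8.0 − 8.4) / 7 = -1.2286%
Mean R_m = (-8.0 − 5.0 + 10.4 + 5.8 + 3.6 − 8.5 − 8.9) / 7 = -1.5143%
Σ(R_i − R̄_i)(R_m − R̄_m) = 224.9371  ⇒  Cov = 224.9371 / 7 = 32.1339
Σ(R_m − R̄_m)² = 379.1686  ⇒  Var(R_m) = 379.1686 / 7 = 54.1669
β = Cov / Var(R_m) = 32.1339 / 54.1669 = 0.5932
MRP = 8.87% − 3.63% = 5.24%
E(R) = R_f + β × MRP = 3.63% + 0.5932 × 5.24% = 6.74%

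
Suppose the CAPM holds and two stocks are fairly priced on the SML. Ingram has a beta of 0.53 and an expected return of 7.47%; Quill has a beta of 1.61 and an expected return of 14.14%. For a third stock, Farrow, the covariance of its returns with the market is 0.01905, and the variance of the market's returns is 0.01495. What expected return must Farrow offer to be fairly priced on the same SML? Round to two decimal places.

12.07%

MRP = (14.14% − 7.47%) / (1.61 − 0.53) = 6.1759%
R_f = 7.47% − 0.53 × 6.1759% = 4.1968%
β_Farrow = Cov / Var(R_m) = 0.01905 / 0.01495 = 1.2742
E(R_Farrow) = R_f + β × MRP = 4.1968% + 1.2742 × 6.1759% = 12.07%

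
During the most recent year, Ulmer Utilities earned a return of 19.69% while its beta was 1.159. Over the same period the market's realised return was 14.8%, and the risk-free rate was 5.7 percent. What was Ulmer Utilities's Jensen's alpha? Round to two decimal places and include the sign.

+3.44%

Market excess return = 14.8% − 5.7% = 9.10%
CAPM benchmark = R_f + β(R_m − R_f) = 5.7% + 1.159 × 9.1% = 16.2469%
α = actual − benchmark = 19.69% − 16.2469% = +3.44%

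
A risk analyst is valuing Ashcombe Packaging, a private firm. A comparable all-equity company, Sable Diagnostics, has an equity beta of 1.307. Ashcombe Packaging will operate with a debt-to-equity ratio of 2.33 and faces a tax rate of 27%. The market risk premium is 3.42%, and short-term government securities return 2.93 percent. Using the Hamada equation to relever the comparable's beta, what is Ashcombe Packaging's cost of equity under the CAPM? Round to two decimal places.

15.00%

β_L = β_U × [1 + (1 − t)(D/E)] = 1.307 × [1 + (1 − 0.27) × 2.33]
    = 1.307 × [1 + 0.73 × 2.33] = 1.307 × 2.7009 = 3.5301
E(R) = R_f + β_L × MRP = 2.93% + 3.5301 × 3.42% = 15.00%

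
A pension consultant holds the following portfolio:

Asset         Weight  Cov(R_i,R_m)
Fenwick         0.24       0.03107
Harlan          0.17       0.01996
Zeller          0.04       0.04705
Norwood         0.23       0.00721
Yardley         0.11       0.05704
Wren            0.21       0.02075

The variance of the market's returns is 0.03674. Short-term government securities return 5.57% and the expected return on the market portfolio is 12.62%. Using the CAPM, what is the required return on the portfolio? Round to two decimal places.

10.37%

β_Fenwick = 0.03107 / 0.03674 = 0.8457
β_Harlan = 0.01996 / 0.03674 = 0.5433
β_Zeller = 0.04705 / 0.03674 = 1.2806
β_Norwood = 0.00721 / 0.03674 = 0.1962
β_Yardley = 0.05704 / 0.03674 = 1.5525
β_Wren = 0.02075 / 0.03674 = 0.5648
β_P = Σ w_i β_i = 0.24×0.8457 + 0.17×0.5433 + 0.04×1.2806 + 0.23×0.1962 + 0.11×1.5525 + 0.21×0.5648 = 0.6811
MRP = 12.62% − 5.57% = 7.05%
E(R_P) = R_f + β_P × MRP = 5.57% + 0.6811 × 7.05% = 10.37%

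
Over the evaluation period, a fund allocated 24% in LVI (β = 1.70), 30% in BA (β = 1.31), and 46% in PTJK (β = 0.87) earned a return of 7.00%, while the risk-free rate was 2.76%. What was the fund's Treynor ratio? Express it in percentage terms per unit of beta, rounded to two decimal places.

3.53%

β_P = 0.24×1.70 + 0.30×1.31 + 0.46×0.87 = 1.2012
Treynor = (R_P − R_f) / β_P = (7.00% − 2.76%) / 1.2012 = 4.24% / 1.2012 = 3.53%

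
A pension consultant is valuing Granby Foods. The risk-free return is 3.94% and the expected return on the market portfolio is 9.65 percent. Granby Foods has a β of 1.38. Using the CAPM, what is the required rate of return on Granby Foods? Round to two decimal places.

Market risk premium = E(R_m) − R_f = 9.65% − 3.94% = 5.71%
E(R) = R_f + β × MRP = 3.94% + 1.38 × 5.71% = 11.82%

11.82%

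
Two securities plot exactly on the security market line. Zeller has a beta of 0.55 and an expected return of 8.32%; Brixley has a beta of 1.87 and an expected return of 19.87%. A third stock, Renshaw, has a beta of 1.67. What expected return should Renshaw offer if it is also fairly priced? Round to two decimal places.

18.12%

MRP (SML slope) = (19.87% − 8.32%) / (1.87 − 0.55) = 11.55% / 1.32 = 8.7500%
R_f (intercept) = 8.32% − 0.55 × 8.7500% = 3.5075%
E(R_Renshaw) = R_f + β × MRP = 3.5075% + 1.67 × 8.7500% = 18.12%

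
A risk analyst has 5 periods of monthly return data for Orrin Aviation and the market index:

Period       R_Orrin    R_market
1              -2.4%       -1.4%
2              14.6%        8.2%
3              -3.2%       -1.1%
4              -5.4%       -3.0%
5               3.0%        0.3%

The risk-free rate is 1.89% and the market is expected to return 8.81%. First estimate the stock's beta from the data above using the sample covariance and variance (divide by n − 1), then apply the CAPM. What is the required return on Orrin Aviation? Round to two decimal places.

14.34%

Mean R_i = (-2.4 + 14.6 − 3.2 − 5.4 + 3.0) / 5 = 1.3200%
Mean R_m = (-1.4 + 8.2 − 1.1 − 3.0 + 0.3) / 5 = 0.6000%
Σ(R_i − R̄_i)(R_m − R̄_m) = 139.7400  ⇒  Cov = 139.7400 / 4 = 34.9350
Σ(R_m − R̄_m)² = 77.7000  ⇒  Var(R_m) = 77.7000 / 4 = 19.4250
β = Cov / Var(R_m) = 34.9350 / 19.4250 = 1.7985
MRP = 8.81% − 1.89% = 6.92%
E(R) = R_f + β × MRP = 1.89% + 1.7985 × 6.92% = 14.34%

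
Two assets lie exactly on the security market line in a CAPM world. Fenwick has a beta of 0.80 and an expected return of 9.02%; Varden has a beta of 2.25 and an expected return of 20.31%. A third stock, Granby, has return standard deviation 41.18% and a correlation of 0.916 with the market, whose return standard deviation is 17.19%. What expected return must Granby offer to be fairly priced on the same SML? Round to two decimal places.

19.88%

MRP = (20.31% − 9.02%) / (2.25 − 0.80) = 7.7862%
R_f = 9.02% − 0.80 × 7.7862% = 2.7910%
β_Granby = ρ·σ_i/σ_m = 0.916 × 41.18 / 17.19 = 2.1944
E(R_Granby) = R_f + β × MRP = 2.7910% + 2.1944 × 7.7862% = 19.88%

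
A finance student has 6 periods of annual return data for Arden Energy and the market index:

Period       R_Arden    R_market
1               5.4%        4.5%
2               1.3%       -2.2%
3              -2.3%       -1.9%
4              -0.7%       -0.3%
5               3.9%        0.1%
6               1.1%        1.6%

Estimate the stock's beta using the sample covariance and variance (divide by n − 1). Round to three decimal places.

Mean R_i = (5.4 + 1.3 − 2.3 − 0.7 + 3.9 + 1.1) / 6 = 1.4500%
Mean R_m = (4.5 − 2.2 − 1.9 − 0.3 + 0.1 + 1.6) / 6 = 0.3000%
Σ(R_i − R̄_i)(R_m − R̄_m) = 25.5600  ⇒  Cov = 25.5600 / 5 = 5.1120
Σ(R_m − R̄_m)² = 30.8200  ⇒  Var(R_m) = 30.8200 / 5 = 6.1640
β = Cov / Var(R_m) = 5.1120 / 6.1640 = 0.8293

0.829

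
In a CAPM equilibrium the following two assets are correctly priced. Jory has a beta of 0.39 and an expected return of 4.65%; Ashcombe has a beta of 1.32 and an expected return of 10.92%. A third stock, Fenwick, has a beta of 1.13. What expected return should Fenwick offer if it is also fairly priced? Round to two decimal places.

9.64%

MRP (SML slope) = (10.92% − 4.65%) / (1.32 − 0.39) = 6.27% / 0.93 = 6.7419%
R_f (intercept) = 4.65% − 0.39 × 6.7419% = 2.0207%
E(R_Fenwick) = R_f + β × MRP = 2.0207% + 1.13 × 6.7419% = 9.64%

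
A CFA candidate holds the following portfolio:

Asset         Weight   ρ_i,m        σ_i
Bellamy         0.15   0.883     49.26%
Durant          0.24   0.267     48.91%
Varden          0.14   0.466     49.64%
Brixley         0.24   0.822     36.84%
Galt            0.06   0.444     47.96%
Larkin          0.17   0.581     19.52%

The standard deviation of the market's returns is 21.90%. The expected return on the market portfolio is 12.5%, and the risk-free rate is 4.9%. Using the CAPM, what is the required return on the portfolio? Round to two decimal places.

13.01%

β_Bellamy = 0.883 × 49.26% / 21.90% = 1.9861
β_Durant = 0.267 × 48.91% / 21.90% = 0.5963
β_Varden = 0.466 × 49.64% / 21.90% = 1.0563
β_Brixley = 0.822 × 36.84% / 21.90% = 1.3828
β_Galt = 0.444 × 47.96% / 21.90% = 0.9723
β_Larkin = 0.581 × 19.52% / 21.90% = 0.5179
β_P = Σ w_i β_i = 0.15×1.9861 + 0.24×0.5963 + 0.14×1.0563 + 0.24×1.3828 + 0.06×0.9723 + 0.17×0.5179 = 1.0672
MRP = 12.5% − 4.9% = 7.60%
E(R_P) = R_f + β_P × MRP = 4.9% + 1.0672 × 7.6% = 13.01%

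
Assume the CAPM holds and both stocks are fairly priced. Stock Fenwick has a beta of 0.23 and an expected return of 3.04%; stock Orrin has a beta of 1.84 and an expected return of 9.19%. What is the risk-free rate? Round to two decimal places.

Both satisfy E(R) = R_f + β·MRP, so the slope of the SML is
MRP = (9.19% − 3.04%) / (1.84 − 0.23) = 6.15% / 1.61 = 3.8199%
R_f = E(R_Fenwick) − β_Fenwick·MRP = 3.04% − 0.23 × 3.8199% = 2.1614%

2.16%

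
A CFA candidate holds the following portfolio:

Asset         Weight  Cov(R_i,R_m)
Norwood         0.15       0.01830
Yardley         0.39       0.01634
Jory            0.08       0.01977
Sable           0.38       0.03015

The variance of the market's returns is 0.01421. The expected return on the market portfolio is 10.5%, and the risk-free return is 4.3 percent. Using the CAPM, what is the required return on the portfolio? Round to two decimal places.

β_Norwood = 0.01830 / 0.01421 = 1.2878
β_Yardley = 0.01634 / 0.01421 = 1.1499
β_Jory = 0.01977 / 0.01421 = 1.3913
β_Sable = 0.03015 / 0.01421 = 2.1217
β_P = Σ w_i β_i = 0.15×1.2878 + 0.39×1.1499 + 0.08×1.3913 + 0.38×2.1217 = 1.5592
MRP = 10.5% − 4.3% = 6.20%
E(R_P) = R_f + β_P × MRP = 4.3% + 1.5592 × 6.2% = 13.97%

13.97%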